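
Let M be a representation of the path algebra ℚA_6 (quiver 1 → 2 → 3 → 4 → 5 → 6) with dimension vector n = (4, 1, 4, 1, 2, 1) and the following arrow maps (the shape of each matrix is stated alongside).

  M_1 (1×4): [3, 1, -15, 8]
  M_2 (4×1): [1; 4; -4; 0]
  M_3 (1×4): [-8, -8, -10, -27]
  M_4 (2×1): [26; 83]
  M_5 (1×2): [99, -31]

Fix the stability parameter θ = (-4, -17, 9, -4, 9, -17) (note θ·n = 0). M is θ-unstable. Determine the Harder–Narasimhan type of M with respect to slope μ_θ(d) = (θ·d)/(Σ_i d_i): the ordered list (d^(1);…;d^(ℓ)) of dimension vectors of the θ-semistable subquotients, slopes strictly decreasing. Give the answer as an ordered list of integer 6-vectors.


Barcode: M ≅ I[1,1]^3, I[1,3], I[3,3]^2, I[3,6], I[5,5]. HN layers by μ_θ (4 steps, strictly decreasing):
  μ^(1)=9; μ^(2)=-3/4; μ^(3)=-4; μ^(4)=-21/2

((0, 0, 3, 0, 1, 0); (0, 0, 1, 1, 1, 1); (3, 0, 0, 0, 0, 0); (1, 1, 0, 0, 0, 0))


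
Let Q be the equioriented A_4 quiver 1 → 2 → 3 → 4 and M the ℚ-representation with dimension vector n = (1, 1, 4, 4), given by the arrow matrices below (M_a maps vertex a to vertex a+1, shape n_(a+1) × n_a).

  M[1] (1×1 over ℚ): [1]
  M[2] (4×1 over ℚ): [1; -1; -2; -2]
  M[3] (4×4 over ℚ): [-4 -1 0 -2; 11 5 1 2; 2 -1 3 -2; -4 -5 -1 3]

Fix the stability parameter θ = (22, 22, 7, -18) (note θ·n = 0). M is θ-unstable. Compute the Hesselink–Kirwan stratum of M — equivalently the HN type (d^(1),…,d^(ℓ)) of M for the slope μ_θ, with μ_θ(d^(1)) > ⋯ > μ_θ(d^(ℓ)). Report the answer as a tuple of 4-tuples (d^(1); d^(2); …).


Interval decomposition of M: I[1,4], I[3,4]^3.
HN type (ℓ=2): μ^(1)=33/4; μ^(2)=-11/2

((1, 1, 1, 1); (0, 0, 3, 3))


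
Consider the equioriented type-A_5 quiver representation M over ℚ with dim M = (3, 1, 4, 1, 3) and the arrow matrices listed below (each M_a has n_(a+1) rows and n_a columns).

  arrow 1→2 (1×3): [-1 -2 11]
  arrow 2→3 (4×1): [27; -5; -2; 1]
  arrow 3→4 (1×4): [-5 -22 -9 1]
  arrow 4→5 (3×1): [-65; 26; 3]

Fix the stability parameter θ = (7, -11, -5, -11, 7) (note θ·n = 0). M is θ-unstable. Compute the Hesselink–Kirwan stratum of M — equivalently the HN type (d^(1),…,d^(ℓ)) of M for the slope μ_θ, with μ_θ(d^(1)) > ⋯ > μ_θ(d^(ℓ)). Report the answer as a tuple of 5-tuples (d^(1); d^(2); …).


Barcode: M ≅ I[1,1]^2, I[1,5], I[3,3]^3, I[5,5]^2. HN layers by μ_θ (2 steps, strictly decreasing):
  μ^(1)=7; μ^(2)=-5

((2, 0, 0, 0, 3); (1, 1, 4, 1, 0))


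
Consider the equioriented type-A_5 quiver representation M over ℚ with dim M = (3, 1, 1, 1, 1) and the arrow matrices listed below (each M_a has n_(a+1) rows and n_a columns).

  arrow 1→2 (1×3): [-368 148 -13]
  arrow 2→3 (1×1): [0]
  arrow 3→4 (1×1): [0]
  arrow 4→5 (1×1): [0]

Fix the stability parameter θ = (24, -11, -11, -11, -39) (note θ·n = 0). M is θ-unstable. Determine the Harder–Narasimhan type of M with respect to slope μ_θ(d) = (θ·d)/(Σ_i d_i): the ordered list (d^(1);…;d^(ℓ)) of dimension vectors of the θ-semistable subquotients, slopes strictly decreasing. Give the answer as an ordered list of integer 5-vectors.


Interval decomposition of M: I[1,1]^2, I[1,2], I[3,3], I[4,4], I[5,5].
HN type (ℓ=4): μ^(1)=24; μ^(2)=13/2; μ^(3)=-11; μ^(4)=-39

((2, 0, 0, 0, 0); (1, 1, 0, 0, 0); (0, 0, 1, 1, 0); (0, 0, 0, 0, 1))


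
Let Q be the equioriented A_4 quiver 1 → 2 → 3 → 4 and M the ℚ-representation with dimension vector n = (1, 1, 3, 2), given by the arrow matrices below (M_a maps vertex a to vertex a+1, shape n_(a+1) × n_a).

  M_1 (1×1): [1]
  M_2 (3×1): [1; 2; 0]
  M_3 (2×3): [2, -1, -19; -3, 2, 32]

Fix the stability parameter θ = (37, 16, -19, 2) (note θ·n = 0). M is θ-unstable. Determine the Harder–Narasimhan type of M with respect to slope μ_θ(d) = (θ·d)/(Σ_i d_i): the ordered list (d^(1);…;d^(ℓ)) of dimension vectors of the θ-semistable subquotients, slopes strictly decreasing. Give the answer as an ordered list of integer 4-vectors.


Via rank(M_{q-1}∘⋯∘M_p): M ≅ I[1,4], I[3,3], I[3,4].
μ_θ-semistable layers: μ^(1)=9; μ^(2)=2; μ^(3)=-19

((1, 1, 1, 1); (0, 0, 0, 1); (0, 0, 2, 0))


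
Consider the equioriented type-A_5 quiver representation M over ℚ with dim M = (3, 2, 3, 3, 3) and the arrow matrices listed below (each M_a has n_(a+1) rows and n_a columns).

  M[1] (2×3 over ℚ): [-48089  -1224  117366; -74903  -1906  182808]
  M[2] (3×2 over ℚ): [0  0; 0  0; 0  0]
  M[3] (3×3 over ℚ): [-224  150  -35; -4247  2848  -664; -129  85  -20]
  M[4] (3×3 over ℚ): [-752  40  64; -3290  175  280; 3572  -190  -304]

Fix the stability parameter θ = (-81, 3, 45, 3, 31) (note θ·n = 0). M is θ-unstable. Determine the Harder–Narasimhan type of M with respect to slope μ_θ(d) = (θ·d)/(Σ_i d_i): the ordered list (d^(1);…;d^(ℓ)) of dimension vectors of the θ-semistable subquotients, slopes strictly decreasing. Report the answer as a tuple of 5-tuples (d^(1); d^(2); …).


Barcode: M ≅ I[1,1], I[1,2]^2, I[3,4]^2, I[3,5], I[5,5]^2. HN layers by μ_θ (4 steps, strictly decreasing):
  μ^(1)=31; μ^(2)=24; μ^(3)=3; μ^(4)=-81

((0, 0, 0, 0, 3); (0, 0, 3, 3, 0); (0, 2, 0, 0, 0); (3, 0, 0, 0, 0))


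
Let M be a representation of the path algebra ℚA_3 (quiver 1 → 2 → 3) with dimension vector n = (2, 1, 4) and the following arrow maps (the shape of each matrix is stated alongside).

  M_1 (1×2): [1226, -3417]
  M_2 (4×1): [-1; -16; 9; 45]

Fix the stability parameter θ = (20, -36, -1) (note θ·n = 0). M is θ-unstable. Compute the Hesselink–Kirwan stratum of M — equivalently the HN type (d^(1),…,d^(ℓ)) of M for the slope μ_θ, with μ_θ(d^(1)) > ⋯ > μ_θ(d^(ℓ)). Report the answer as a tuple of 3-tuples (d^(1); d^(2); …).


Via rank(M_{q-1}∘⋯∘M_p): M ≅ I[1,1], I[1,3], I[3,3]^3.
μ_θ-semistable layers: μ^(1)=20; μ^(2)=-1; μ^(3)=-8

((1, 0, 0); (0, 0, 4); (1, 1, 0))


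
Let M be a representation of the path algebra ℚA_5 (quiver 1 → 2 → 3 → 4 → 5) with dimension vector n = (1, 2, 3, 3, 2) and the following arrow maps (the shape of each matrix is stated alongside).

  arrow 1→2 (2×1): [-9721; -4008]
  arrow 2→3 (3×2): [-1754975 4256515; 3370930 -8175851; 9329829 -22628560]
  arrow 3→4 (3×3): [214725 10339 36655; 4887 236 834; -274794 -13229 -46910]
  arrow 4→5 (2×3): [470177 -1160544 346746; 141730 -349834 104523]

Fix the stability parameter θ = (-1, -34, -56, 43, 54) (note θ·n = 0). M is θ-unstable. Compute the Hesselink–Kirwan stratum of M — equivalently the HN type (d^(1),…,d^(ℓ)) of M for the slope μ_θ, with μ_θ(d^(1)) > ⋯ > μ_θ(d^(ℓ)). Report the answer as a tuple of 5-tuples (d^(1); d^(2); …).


Interval decomposition of M: I[1,5], I[2,5], I[3,4].
HN type (ℓ=5): μ^(1)=54; μ^(2)=43; μ^(3)=-91/3; μ^(4)=-45; μ^(5)=-56

((0, 0, 0, 0, 2); (0, 0, 0, 3, 0); (1, 1, 1, 0, 0); (0, 1, 1, 0, 0); (0, 0, 1, 0, 0))


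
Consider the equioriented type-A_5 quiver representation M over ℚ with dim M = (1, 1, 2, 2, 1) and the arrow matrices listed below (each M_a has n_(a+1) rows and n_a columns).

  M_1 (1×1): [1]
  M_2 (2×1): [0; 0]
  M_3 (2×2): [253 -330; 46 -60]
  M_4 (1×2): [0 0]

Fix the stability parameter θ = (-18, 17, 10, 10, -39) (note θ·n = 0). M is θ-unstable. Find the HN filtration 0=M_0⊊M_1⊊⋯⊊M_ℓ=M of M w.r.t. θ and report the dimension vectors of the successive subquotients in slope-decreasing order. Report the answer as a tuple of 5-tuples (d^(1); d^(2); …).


Interval decomposition of M: I[1,2], I[3,3], I[3,4], I[4,4], I[5,5].
HN type (ℓ=4): μ^(1)=17; μ^(2)=10; μ^(3)=-18; μ^(4)=-39

((0, 1, 0, 0, 0); (0, 0, 2, 2, 0); (1, 0, 0, 0, 0); (0, 0, 0, 0, 1))


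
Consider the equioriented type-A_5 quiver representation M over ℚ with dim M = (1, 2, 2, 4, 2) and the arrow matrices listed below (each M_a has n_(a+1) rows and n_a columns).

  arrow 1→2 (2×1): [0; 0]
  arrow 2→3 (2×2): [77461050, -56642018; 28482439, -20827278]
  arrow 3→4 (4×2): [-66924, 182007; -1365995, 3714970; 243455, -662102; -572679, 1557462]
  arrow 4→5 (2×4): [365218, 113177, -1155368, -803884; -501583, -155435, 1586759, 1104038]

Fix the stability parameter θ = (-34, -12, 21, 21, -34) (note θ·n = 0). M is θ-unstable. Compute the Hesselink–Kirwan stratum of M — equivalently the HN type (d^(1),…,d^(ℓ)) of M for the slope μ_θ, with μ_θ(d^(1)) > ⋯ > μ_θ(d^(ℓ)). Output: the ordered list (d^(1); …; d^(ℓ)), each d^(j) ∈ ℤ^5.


Via rank(M_{q-1}∘⋯∘M_p): M ≅ I[1,1], I[2,5]^2, I[4,4]^2.
μ_θ-semistable layers: μ^(1)=21; μ^(2)=8/3; μ^(3)=-12; μ^(4)=-34

((0, 0, 0, 2, 0); (0, 0, 2, 2, 2); (0, 2, 0, 0, 0); (1, 0, 0, 0, 0))


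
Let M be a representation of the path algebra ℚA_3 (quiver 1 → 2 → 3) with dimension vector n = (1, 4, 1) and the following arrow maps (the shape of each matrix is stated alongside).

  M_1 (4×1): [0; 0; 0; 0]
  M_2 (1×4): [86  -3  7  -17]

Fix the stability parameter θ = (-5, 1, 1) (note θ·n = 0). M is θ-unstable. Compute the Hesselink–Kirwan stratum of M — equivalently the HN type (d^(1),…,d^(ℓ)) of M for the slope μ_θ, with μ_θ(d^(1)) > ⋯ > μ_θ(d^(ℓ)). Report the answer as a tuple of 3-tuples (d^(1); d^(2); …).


Via rank(M_{q-1}∘⋯∘M_p): M ≅ I[1,1], I[2,2]^3, I[2,3].
μ_θ-semistable layers: μ^(1)=1; μ^(2)=-5

((0, 4, 1); (1, 0, 0))


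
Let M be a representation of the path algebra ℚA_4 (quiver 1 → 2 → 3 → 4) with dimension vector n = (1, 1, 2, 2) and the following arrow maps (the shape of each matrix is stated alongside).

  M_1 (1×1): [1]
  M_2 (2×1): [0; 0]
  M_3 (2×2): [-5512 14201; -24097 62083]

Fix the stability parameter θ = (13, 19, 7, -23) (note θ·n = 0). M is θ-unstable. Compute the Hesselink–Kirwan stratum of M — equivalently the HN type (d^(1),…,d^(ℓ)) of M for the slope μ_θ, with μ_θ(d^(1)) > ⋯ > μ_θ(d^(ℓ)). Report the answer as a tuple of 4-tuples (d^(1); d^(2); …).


Barcode: M ≅ I[1,2], I[3,4]^2. HN layers by μ_θ (3 steps, strictly decreasing):
  μ^(1)=19; μ^(2)=13; μ^(3)=-8

((0, 1, 0, 0); (1, 0, 0, 0); (0, 0, 2, 2))


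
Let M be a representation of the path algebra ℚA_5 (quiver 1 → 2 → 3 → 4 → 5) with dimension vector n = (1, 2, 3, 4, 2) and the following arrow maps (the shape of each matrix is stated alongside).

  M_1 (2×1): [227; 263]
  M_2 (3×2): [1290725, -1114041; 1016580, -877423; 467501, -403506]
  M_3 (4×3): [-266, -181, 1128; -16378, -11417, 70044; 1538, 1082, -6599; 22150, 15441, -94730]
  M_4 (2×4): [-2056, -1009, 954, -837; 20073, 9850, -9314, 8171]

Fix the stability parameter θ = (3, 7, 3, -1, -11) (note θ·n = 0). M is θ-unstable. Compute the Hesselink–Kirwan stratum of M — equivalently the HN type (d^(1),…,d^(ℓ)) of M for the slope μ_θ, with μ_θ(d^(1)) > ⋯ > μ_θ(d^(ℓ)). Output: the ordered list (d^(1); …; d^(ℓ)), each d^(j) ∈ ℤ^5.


Interval decomposition of M: I[1,4], I[2,4], I[3,3], I[4,5]^2.
HN type (ℓ=2): μ^(1)=3; μ^(2)=-6

((1, 2, 3, 2, 0); (0, 0, 0, 2, 2))


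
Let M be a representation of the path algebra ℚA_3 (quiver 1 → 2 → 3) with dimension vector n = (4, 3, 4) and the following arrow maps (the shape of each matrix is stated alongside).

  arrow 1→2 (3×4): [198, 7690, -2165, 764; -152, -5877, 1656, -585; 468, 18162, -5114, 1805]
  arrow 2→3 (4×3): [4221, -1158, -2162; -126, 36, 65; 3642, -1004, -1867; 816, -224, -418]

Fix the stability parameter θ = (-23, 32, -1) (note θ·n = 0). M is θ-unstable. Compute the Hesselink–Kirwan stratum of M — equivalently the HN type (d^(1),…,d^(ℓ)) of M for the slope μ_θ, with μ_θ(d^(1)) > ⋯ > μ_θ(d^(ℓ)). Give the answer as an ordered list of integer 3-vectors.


Via rank(M_{q-1}∘⋯∘M_p): M ≅ I[1,1], I[1,2], I[1,3]^2, I[3,3]^2.
μ_θ-semistable layers: μ^(1)=32; μ^(2)=31/2; μ^(3)=-1; μ^(4)=-23

((0, 1, 0); (0, 2, 2); (0, 0, 2); (4, 0, 0))


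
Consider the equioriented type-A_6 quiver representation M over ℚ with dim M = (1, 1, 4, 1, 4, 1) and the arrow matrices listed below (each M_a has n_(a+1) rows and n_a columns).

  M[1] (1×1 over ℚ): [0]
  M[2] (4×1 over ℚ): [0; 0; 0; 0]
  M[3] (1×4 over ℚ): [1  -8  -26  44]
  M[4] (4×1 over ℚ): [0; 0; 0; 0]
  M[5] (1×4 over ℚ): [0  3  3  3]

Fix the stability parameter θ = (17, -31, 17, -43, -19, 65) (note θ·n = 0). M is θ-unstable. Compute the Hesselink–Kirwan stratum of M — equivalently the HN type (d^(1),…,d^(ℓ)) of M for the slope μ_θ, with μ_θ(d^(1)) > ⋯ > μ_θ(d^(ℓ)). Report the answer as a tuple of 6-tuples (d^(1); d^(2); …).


Barcode: M ≅ I[1,1], I[2,2], I[3,3]^3, I[3,4], I[5,5]^3, I[5,6]. HN layers by μ_θ (5 steps, strictly decreasing):
  μ^(1)=65; μ^(2)=17; μ^(3)=-13; μ^(4)=-19; μ^(5)=-31

((0, 0, 0, 0, 0, 1); (1, 0, 3, 0, 0, 0); (0, 0, 1, 1, 0, 0); (0, 0, 0, 0, 4, 0); (0, 1, 0, 0, 0, 0))


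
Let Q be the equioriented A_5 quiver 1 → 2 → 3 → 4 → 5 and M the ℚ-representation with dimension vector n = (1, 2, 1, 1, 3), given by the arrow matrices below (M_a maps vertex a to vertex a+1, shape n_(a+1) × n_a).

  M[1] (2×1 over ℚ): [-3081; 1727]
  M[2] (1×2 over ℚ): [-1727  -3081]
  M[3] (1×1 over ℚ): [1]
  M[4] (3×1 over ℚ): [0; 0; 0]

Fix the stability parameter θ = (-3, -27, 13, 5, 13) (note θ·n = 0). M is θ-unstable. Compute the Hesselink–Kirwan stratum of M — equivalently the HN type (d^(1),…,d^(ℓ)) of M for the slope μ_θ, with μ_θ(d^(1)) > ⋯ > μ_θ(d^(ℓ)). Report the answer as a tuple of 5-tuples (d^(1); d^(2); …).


Via rank(M_{q-1}∘⋯∘M_p): M ≅ I[1,2], I[2,4], I[5,5]^3.
μ_θ-semistable layers: μ^(1)=13; μ^(2)=9; μ^(3)=-15; μ^(4)=-27

((0, 0, 0, 0, 3); (0, 0, 1, 1, 0); (1, 1, 0, 0, 0); (0, 1, 0, 0, 0))


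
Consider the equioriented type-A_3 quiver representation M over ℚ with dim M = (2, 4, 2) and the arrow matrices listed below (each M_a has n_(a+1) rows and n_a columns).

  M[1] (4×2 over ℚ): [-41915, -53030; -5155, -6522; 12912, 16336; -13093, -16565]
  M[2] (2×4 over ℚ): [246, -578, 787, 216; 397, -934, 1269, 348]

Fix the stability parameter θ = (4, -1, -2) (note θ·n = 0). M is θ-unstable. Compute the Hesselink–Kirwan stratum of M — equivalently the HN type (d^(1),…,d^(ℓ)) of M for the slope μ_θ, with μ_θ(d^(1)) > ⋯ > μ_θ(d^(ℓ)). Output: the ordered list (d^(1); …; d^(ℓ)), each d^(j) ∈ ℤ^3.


Barcode: M ≅ I[1,2], I[1,3], I[2,2], I[2,3]. HN layers by μ_θ (4 steps, strictly decreasing):
  μ^(1)=3/2; μ^(2)=1/3; μ^(3)=-1; μ^(4)=-3/2

((1, 1, 0); (1, 1, 1); (0, 1, 0); (0, 1, 1))


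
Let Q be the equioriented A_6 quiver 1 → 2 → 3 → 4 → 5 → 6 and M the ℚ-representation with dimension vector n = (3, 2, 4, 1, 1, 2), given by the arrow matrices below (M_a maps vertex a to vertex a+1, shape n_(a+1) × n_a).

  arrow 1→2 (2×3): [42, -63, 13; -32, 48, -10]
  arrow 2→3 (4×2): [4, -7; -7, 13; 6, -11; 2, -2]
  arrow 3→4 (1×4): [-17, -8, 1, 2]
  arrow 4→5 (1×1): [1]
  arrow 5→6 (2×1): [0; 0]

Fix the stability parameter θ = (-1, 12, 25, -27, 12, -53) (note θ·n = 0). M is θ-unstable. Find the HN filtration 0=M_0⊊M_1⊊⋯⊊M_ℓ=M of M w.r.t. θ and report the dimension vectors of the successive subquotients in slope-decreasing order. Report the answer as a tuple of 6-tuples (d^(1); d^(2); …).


Interval decomposition of M: I[1,1], I[1,3], I[1,5], I[3,3]^2, I[6,6]^2.
HN type (ℓ=5): μ^(1)=25; μ^(2)=12; μ^(3)=10/3; μ^(4)=-1; μ^(5)=-53

((0, 0, 3, 0, 0, 0); (0, 1, 0, 0, 1, 0); (0, 1, 1, 1, 0, 0); (3, 0, 0, 0, 0, 0); (0, 0, 0, 0, 0, 2))


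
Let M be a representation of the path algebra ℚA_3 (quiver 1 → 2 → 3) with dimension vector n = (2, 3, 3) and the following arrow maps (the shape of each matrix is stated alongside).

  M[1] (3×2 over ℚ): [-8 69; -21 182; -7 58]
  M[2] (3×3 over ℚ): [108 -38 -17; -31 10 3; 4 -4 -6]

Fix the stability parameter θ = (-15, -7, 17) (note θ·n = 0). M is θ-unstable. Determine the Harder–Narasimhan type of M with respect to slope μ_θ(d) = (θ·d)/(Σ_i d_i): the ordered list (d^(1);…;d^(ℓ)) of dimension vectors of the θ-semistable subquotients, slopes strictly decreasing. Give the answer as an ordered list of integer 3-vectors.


Interval decomposition of M: I[1,3]^2, I[2,2], I[3,3].
HN type (ℓ=3): μ^(1)=17; μ^(2)=-7; μ^(3)=-15

((0, 0, 3); (0, 3, 0); (2, 0, 0))


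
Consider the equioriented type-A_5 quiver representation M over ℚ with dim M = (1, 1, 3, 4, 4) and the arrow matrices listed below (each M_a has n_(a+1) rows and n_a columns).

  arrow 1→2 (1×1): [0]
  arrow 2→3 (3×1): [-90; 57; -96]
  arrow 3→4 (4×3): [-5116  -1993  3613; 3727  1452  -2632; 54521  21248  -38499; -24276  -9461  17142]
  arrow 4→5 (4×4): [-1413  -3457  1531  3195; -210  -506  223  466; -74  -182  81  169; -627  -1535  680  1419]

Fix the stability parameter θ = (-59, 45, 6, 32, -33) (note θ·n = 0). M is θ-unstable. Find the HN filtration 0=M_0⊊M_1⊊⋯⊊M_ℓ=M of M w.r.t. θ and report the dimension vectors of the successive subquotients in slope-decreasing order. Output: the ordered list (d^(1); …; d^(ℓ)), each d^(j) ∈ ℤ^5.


Barcode: M ≅ I[1,1], I[2,5], I[3,4], I[3,5], I[4,5], I[5,5]. HN layers by μ_θ (7 steps, strictly decreasing):
  μ^(1)=32; μ^(2)=25/2; μ^(3)=6; μ^(4)=5/3; μ^(5)=-1/2; μ^(6)=-33; μ^(7)=-59

((0, 0, 0, 1, 0); (0, 1, 1, 1, 1); (0, 0, 1, 0, 0); (0, 0, 1, 1, 1); (0, 0, 0, 1, 1); (0, 0, 0, 0, 1); (1, 0, 0, 0, 0))


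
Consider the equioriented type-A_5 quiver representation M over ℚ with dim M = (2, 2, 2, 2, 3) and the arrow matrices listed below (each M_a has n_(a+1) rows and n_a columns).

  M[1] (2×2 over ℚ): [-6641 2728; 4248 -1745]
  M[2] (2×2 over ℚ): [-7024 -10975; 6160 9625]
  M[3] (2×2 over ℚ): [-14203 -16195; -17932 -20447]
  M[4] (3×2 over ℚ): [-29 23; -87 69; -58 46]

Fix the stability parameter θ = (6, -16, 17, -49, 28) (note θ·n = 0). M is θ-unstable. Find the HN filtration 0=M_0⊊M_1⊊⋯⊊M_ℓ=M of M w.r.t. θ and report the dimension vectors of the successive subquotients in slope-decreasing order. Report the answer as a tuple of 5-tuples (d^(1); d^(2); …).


Via rank(M_{q-1}∘⋯∘M_p): M ≅ I[1,2], I[1,5], I[3,4], I[5,5]^2.
μ_θ-semistable layers: μ^(1)=28; μ^(2)=-5; μ^(3)=-21/2; μ^(4)=-16

((0, 0, 0, 0, 3); (1, 1, 0, 0, 0); (1, 1, 1, 1, 0); (0, 0, 1, 1, 0))


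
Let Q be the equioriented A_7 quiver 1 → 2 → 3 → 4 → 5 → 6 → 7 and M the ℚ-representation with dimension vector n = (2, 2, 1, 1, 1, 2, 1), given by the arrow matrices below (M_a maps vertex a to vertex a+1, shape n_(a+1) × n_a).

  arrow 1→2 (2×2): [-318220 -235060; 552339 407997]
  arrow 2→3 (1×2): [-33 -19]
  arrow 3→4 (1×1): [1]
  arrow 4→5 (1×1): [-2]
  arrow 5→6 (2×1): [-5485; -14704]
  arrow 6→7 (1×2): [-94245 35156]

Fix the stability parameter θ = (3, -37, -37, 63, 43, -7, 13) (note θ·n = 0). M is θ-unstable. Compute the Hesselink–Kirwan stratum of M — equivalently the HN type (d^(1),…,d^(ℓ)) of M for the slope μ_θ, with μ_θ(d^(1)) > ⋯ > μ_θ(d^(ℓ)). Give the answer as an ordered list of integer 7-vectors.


Via rank(M_{q-1}∘⋯∘M_p): M ≅ I[1,1], I[1,7], I[2,2], I[6,6].
μ_θ-semistable layers: μ^(1)=28; μ^(2)=3; μ^(3)=-7; μ^(4)=-71/3; μ^(5)=-37

((0, 0, 0, 1, 1, 1, 1); (1, 0, 0, 0, 0, 0, 0); (0, 0, 0, 0, 0, 1, 0); (1, 1, 1, 0, 0, 0, 0); (0, 1, 0, 0, 0, 0, 0))


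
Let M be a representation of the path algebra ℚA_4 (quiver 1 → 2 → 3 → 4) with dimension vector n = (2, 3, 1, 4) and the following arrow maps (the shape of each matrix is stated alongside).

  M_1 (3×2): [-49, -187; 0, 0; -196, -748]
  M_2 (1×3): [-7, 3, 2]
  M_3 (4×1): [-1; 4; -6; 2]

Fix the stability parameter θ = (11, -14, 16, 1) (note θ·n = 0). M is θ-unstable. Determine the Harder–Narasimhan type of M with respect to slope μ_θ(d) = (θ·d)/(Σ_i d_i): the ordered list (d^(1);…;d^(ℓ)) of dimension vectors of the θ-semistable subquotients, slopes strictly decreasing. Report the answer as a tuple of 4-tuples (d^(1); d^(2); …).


Barcode: M ≅ I[1,1], I[1,4], I[2,2]^2, I[4,4]^3. HN layers by μ_θ (5 steps, strictly decreasing):
  μ^(1)=11; μ^(2)=17/2; μ^(3)=1; μ^(4)=-3/2; μ^(5)=-14

((1, 0, 0, 0); (0, 0, 1, 1); (0, 0, 0, 3); (1, 1, 0, 0); (0, 2, 0, 0))


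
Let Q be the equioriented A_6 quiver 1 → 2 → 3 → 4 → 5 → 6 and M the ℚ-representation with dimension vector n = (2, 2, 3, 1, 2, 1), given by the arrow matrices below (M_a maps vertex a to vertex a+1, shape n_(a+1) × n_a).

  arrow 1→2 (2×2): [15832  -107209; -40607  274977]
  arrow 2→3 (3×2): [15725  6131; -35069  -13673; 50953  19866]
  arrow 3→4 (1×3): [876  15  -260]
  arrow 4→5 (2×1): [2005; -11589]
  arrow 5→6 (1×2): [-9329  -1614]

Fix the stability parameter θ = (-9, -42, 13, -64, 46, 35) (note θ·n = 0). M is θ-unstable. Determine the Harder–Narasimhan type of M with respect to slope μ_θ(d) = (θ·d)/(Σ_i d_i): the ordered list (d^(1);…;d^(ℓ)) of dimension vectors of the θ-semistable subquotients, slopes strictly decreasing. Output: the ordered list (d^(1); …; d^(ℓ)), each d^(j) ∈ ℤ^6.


Barcode: M ≅ I[1,3], I[1,6], I[3,3], I[5,5]. HN layers by μ_θ (4 steps, strictly decreasing):
  μ^(1)=46; μ^(2)=81/2; μ^(3)=13; μ^(4)=-51/2

((0, 0, 0, 0, 1, 0); (0, 0, 0, 0, 1, 1); (0, 0, 2, 0, 0, 0); (2, 2, 1, 1, 0, 0))


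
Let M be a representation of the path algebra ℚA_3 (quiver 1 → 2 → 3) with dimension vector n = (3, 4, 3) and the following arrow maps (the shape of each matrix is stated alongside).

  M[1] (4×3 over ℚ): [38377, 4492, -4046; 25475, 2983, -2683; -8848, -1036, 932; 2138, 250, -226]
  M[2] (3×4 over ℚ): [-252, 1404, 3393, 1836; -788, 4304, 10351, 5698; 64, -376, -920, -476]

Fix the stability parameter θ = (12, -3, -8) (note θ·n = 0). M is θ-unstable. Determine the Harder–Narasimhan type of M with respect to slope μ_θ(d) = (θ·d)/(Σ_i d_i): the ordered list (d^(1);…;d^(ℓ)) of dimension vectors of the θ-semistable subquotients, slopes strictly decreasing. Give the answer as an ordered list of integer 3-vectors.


Barcode: M ≅ I[1,1], I[1,2]^2, I[2,3]^2, I[3,3]. HN layers by μ_θ (4 steps, strictly decreasing):
  μ^(1)=12; μ^(2)=9/2; μ^(3)=-11/2; μ^(4)=-8

((1, 0, 0); (2, 2, 0); (0, 2, 2); (0, 0, 1))


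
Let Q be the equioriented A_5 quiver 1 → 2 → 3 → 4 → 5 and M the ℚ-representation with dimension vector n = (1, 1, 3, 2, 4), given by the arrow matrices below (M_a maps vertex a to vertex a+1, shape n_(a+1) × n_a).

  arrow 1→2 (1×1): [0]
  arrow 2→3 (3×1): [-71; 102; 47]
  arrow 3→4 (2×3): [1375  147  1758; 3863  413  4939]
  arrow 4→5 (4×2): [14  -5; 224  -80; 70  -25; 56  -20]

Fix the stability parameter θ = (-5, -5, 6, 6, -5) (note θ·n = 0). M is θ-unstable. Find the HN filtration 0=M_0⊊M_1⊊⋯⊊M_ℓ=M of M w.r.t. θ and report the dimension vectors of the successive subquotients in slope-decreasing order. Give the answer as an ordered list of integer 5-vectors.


Barcode: M ≅ I[1,1], I[2,4], I[3,3], I[3,5], I[5,5]^3. HN layers by μ_θ (3 steps, strictly decreasing):
  μ^(1)=6; μ^(2)=7/3; μ^(3)=-5

((0, 0, 2, 1, 0); (0, 0, 1, 1, 1); (1, 1, 0, 0, 3))


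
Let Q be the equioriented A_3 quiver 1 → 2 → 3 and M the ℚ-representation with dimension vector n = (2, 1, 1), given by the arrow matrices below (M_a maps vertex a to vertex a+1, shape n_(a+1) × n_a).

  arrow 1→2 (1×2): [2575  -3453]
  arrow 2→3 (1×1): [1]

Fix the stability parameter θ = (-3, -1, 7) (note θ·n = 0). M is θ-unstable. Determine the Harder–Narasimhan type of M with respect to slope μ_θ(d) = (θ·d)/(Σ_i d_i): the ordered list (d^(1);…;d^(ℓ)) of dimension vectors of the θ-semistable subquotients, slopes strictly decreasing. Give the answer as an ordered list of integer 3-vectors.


Via rank(M_{q-1}∘⋯∘M_p): M ≅ I[1,1], I[1,3].
μ_θ-semistable layers: μ^(1)=7; μ^(2)=-1; μ^(3)=-3

((0, 0, 1); (0, 1, 0); (2, 0, 0))


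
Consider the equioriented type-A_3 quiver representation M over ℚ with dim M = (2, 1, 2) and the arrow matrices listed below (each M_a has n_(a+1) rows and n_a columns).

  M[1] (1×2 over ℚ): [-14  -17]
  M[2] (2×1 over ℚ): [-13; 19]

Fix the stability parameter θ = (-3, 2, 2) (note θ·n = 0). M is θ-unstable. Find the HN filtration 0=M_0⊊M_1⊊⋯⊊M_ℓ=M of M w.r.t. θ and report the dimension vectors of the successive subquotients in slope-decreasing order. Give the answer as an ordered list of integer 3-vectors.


Via rank(M_{q-1}∘⋯∘M_p): M ≅ I[1,1], I[1,3], I[3,3].
μ_θ-semistable layers: μ^(1)=2; μ^(2)=-3

((0, 1, 2); (2, 0, 0))


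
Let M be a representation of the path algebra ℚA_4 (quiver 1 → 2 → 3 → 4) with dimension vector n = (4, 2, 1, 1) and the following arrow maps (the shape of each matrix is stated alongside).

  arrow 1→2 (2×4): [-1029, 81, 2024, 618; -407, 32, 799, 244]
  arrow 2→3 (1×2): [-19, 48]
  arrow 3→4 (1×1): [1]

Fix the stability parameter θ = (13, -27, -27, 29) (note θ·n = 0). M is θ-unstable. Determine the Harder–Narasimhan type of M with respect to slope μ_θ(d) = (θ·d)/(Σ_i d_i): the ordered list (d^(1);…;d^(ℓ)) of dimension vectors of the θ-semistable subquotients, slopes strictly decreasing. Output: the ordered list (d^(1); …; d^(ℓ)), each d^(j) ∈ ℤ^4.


Barcode: M ≅ I[1,1]^2, I[1,2], I[1,4]. HN layers by μ_θ (4 steps, strictly decreasing):
  μ^(1)=29; μ^(2)=13; μ^(3)=-7; μ^(4)=-41/3

((0, 0, 0, 1); (2, 0, 0, 0); (1, 1, 0, 0); (1, 1, 1, 0))


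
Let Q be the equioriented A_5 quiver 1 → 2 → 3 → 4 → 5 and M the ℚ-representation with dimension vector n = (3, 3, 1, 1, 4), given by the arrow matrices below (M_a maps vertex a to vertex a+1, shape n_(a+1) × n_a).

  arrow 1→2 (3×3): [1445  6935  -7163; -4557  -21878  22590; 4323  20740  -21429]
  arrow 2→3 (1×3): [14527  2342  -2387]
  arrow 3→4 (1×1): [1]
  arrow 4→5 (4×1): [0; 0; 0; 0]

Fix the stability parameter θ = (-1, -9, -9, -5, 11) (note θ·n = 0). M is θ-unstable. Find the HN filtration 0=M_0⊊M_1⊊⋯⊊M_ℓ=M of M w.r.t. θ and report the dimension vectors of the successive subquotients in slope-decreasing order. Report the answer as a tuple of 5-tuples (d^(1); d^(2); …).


Barcode: M ≅ I[1,2]^2, I[1,4], I[5,5]^4. HN layers by μ_θ (3 steps, strictly decreasing):
  μ^(1)=11; μ^(2)=-5; μ^(3)=-19/3

((0, 0, 0, 0, 4); (2, 2, 0, 1, 0); (1, 1, 1, 0, 0))


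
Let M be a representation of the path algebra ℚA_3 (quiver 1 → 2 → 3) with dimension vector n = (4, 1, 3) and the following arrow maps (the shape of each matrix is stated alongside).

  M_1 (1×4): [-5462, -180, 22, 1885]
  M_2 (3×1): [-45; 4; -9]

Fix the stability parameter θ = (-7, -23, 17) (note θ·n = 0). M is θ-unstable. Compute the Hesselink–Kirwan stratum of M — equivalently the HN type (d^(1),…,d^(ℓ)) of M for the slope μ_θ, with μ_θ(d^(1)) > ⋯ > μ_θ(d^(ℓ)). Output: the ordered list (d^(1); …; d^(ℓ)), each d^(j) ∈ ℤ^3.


Interval decomposition of M: I[1,1]^3, I[1,3], I[3,3]^2.
HN type (ℓ=3): μ^(1)=17; μ^(2)=-7; μ^(3)=-15

((0, 0, 3); (3, 0, 0); (1, 1, 0))


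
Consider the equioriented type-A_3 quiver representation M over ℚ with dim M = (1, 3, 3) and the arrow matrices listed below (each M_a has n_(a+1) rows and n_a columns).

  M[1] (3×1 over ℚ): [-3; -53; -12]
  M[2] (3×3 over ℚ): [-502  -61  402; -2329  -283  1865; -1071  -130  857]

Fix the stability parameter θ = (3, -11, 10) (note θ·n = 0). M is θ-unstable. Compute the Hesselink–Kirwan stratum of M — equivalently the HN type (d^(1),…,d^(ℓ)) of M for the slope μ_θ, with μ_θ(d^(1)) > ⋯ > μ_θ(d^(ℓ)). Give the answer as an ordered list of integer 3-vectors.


Interval decomposition of M: I[1,3], I[2,3]^2.
HN type (ℓ=3): μ^(1)=10; μ^(2)=-4; μ^(3)=-11

((0, 0, 3); (1, 1, 0); (0, 2, 0))


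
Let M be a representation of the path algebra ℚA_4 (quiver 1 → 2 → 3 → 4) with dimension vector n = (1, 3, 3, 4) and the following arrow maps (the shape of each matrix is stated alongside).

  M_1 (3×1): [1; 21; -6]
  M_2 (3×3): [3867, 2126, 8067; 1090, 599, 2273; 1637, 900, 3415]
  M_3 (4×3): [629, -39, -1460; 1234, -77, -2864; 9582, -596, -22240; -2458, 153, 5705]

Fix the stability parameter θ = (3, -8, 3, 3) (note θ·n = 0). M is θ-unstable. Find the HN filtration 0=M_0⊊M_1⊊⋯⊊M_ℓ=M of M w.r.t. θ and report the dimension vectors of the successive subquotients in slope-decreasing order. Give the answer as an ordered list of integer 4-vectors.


Via rank(M_{q-1}∘⋯∘M_p): M ≅ I[1,4], I[2,2], I[2,4], I[3,4], I[4,4].
μ_θ-semistable layers: μ^(1)=3; μ^(2)=-5/2; μ^(3)=-8

((0, 0, 3, 4); (1, 1, 0, 0); (0, 2, 0, 0))


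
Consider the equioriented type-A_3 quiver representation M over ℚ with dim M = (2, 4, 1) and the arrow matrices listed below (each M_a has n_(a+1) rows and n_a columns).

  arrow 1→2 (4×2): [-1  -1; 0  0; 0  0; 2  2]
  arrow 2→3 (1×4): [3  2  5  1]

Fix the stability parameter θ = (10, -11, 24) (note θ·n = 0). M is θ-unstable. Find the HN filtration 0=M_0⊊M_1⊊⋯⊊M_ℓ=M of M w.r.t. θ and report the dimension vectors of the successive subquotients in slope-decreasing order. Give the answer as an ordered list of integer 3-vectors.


Barcode: M ≅ I[1,1], I[1,3], I[2,2]^3. HN layers by μ_θ (4 steps, strictly decreasing):
  μ^(1)=24; μ^(2)=10; μ^(3)=-1/2; μ^(4)=-11

((0, 0, 1); (1, 0, 0); (1, 1, 0); (0, 3, 0))


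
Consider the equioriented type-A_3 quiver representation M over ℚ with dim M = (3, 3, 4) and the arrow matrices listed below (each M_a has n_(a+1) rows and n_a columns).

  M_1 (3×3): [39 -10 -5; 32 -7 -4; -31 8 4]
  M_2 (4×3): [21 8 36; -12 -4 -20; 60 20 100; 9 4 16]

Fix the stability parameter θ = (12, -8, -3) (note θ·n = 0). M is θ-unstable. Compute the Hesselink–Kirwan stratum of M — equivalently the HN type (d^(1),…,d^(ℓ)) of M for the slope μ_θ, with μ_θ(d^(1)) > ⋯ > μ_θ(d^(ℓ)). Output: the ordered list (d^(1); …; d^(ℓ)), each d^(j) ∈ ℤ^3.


Via rank(M_{q-1}∘⋯∘M_p): M ≅ I[1,2], I[1,3]^2, I[3,3]^2.
μ_θ-semistable layers: μ^(1)=2; μ^(2)=1/3; μ^(3)=-3

((1, 1, 0); (2, 2, 2); (0, 0, 2))


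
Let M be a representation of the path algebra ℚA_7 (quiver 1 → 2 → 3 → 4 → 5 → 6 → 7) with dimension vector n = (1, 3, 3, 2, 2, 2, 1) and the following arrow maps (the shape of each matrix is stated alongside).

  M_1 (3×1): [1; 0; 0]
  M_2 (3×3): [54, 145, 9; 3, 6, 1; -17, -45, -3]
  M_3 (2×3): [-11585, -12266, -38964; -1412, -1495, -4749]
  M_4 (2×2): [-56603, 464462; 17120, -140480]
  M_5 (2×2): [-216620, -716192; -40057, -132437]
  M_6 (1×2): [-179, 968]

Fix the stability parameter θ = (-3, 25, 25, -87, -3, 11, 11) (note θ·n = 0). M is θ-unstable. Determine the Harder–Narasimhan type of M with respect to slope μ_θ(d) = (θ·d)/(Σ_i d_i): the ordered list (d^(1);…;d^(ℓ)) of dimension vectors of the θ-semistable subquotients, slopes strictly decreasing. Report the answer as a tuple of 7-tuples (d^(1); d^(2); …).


Interval decomposition of M: I[1,3], I[2,4], I[2,7], I[5,6].
HN type (ℓ=4): μ^(1)=25; μ^(2)=11; μ^(3)=-3; μ^(4)=-37/3

((0, 1, 1, 0, 0, 0, 0); (0, 0, 0, 0, 0, 2, 1); (1, 0, 0, 0, 2, 0, 0); (0, 2, 2, 2, 0, 0, 0))


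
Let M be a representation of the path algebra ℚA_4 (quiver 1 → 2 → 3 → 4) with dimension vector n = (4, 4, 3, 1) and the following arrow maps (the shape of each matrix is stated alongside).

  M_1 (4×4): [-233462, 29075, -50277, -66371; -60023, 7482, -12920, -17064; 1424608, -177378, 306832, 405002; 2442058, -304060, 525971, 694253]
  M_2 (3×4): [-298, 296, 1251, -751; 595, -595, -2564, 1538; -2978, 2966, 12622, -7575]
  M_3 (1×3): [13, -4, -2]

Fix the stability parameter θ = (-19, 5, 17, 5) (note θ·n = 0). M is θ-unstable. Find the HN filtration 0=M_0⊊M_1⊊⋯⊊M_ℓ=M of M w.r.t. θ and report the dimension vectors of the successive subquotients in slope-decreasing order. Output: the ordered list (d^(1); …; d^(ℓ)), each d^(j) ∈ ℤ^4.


Barcode: M ≅ I[1,2], I[1,3]^2, I[1,4]. HN layers by μ_θ (4 steps, strictly decreasing):
  μ^(1)=17; μ^(2)=11; μ^(3)=5; μ^(4)=-19

((0, 0, 2, 0); (0, 0, 1, 1); (0, 4, 0, 0); (4, 0, 0, 0))


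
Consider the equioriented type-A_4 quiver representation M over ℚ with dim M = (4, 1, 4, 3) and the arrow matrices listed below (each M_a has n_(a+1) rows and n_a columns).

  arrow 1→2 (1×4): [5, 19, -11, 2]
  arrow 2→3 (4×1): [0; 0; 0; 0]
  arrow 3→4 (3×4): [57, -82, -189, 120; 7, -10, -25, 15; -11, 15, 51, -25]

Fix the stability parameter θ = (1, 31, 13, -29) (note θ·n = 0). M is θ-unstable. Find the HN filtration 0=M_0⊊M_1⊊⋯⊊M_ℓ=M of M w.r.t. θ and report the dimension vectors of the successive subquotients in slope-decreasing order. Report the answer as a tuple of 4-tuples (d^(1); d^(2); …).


Barcode: M ≅ I[1,1]^3, I[1,2], I[3,3], I[3,4]^3. HN layers by μ_θ (4 steps, strictly decreasing):
  μ^(1)=31; μ^(2)=13; μ^(3)=1; μ^(4)=-8

((0, 1, 0, 0); (0, 0, 1, 0); (4, 0, 0, 0); (0, 0, 3, 3))


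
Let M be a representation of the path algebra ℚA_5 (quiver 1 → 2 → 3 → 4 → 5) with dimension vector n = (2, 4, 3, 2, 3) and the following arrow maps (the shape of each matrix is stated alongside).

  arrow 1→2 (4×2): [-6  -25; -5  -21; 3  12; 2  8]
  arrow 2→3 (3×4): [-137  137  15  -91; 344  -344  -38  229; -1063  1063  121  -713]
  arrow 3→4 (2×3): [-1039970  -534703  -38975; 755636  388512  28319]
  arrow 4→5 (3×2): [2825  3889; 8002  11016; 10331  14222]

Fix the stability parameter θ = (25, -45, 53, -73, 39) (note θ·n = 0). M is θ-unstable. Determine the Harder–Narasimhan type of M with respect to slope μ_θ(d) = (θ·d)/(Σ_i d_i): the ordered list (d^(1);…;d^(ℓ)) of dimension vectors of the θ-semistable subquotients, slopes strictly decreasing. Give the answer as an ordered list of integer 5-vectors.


Barcode: M ≅ I[1,2]^2, I[2,5]^2, I[3,3], I[5,5]. HN layers by μ_θ (4 steps, strictly decreasing):
  μ^(1)=53; μ^(2)=39; μ^(3)=-10; μ^(4)=-45

((0, 0, 1, 0, 0); (0, 0, 0, 0, 3); (2, 2, 2, 2, 0); (0, 2, 0, 0, 0))


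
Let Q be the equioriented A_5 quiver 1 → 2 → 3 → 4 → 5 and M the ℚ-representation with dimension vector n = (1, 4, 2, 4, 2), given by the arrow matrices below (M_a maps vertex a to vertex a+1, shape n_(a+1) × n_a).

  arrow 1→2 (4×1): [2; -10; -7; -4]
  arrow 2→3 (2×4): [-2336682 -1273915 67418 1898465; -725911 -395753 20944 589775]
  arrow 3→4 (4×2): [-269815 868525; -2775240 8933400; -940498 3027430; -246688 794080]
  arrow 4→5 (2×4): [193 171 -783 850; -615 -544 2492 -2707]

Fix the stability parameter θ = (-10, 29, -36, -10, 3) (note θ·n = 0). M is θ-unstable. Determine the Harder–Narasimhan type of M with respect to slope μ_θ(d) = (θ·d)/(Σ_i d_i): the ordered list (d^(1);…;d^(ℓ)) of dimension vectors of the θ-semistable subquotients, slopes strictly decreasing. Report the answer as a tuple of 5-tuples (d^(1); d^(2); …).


Via rank(M_{q-1}∘⋯∘M_p): M ≅ I[1,2], I[2,2], I[2,3], I[2,5], I[4,4]^2, I[4,5].
μ_θ-semistable layers: μ^(1)=29; μ^(2)=3; μ^(3)=-7/2; μ^(4)=-17/3; μ^(5)=-10

((0, 2, 0, 0, 0); (0, 0, 0, 0, 2); (0, 1, 1, 0, 0); (0, 1, 1, 1, 0); (1, 0, 0, 3, 0))


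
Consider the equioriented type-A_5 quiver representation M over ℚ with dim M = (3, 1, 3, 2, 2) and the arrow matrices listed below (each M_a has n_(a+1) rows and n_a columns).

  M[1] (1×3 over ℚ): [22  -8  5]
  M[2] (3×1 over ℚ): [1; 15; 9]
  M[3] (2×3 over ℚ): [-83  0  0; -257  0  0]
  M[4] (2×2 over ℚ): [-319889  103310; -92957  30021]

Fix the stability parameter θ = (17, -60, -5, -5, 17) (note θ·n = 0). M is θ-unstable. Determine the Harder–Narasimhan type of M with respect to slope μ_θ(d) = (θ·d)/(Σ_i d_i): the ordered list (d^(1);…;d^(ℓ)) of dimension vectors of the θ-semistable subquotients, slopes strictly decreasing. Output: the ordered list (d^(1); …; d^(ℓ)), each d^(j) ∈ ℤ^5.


Interval decomposition of M: I[1,1]^2, I[1,5], I[3,3]^2, I[4,5].
HN type (ℓ=3): μ^(1)=17; μ^(2)=-5; μ^(3)=-43/2

((2, 0, 0, 0, 2); (0, 0, 3, 2, 0); (1, 1, 0, 0, 0))


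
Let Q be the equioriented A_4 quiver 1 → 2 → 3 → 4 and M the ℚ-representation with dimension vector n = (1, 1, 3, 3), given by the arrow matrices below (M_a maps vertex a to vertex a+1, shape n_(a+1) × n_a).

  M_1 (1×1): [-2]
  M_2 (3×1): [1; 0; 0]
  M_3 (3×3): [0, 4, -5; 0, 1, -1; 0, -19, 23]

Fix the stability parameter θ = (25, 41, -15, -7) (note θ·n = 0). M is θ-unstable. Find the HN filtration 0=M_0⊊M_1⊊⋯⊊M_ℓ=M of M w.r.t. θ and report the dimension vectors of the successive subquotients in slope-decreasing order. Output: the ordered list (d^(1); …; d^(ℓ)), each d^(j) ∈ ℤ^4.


Via rank(M_{q-1}∘⋯∘M_p): M ≅ I[1,3], I[3,4]^2, I[4,4].
μ_θ-semistable layers: μ^(1)=17; μ^(2)=-7; μ^(3)=-15

((1, 1, 1, 0); (0, 0, 0, 3); (0, 0, 2, 0))


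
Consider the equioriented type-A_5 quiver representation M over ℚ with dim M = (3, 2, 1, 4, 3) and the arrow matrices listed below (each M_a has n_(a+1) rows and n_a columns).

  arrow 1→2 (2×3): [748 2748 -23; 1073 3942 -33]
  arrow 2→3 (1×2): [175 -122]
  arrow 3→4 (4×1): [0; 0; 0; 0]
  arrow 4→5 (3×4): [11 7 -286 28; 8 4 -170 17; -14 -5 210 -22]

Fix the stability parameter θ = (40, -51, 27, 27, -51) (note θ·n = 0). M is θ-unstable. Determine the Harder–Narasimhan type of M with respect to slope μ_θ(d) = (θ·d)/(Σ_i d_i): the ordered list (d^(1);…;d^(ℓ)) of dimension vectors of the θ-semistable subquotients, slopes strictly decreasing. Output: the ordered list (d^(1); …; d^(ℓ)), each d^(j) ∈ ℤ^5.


Via rank(M_{q-1}∘⋯∘M_p): M ≅ I[1,1], I[1,2], I[1,3], I[4,4], I[4,5]^3.
μ_θ-semistable layers: μ^(1)=40; μ^(2)=27; μ^(3)=-11/2; μ^(4)=-12

((1, 0, 0, 0, 0); (0, 0, 1, 1, 0); (2, 2, 0, 0, 0); (0, 0, 0, 3, 3))


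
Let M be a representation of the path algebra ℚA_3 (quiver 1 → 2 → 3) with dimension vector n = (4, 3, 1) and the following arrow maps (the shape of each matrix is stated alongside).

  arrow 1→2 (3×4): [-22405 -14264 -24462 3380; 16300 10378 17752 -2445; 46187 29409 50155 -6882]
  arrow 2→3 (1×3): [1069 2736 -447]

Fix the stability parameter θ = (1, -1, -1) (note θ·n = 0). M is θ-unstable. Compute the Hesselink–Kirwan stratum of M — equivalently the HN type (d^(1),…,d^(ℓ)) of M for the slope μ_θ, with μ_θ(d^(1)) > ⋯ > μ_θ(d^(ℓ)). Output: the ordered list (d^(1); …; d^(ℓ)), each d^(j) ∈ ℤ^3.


Barcode: M ≅ I[1,1], I[1,2]^2, I[1,3]. HN layers by μ_θ (3 steps, strictly decreasing):
  μ^(1)=1; μ^(2)=0; μ^(3)=-1/3

((1, 0, 0); (2, 2, 0); (1, 1, 1))


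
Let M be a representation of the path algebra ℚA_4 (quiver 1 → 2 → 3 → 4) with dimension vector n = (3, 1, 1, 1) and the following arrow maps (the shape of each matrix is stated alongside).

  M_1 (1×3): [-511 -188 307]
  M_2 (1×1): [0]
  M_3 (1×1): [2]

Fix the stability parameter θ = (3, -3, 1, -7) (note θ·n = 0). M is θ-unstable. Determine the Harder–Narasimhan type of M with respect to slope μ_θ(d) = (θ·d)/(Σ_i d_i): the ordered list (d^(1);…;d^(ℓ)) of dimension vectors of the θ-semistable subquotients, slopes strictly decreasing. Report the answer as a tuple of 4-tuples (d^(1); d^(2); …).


Barcode: M ≅ I[1,1]^2, I[1,2], I[3,4]. HN layers by μ_θ (3 steps, strictly decreasing):
  μ^(1)=3; μ^(2)=0; μ^(3)=-3

((2, 0, 0, 0); (1, 1, 0, 0); (0, 0, 1, 1))


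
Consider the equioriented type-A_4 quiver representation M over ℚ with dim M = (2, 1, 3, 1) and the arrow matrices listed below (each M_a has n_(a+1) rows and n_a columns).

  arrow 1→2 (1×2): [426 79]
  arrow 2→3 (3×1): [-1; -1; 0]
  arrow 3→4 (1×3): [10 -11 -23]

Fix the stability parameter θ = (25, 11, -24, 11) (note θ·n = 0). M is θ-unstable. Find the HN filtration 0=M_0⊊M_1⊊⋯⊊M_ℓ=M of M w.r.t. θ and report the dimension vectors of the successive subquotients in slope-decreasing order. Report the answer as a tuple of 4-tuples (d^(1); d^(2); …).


Interval decomposition of M: I[1,1], I[1,4], I[3,3]^2.
HN type (ℓ=4): μ^(1)=25; μ^(2)=11; μ^(3)=4; μ^(4)=-24

((1, 0, 0, 0); (0, 0, 0, 1); (1, 1, 1, 0); (0, 0, 2, 0))
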